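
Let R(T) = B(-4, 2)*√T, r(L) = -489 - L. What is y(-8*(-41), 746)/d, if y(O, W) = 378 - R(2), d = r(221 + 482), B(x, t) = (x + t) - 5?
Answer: -189/596 - 7*√2/1192 ≈ -0.32542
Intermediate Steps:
B(x, t) = -5 + t + x (B(x, t) = (t + x) - 5 = -5 + t + x)
d = -1192 (d = -489 - (221 + 482) = -489 - 1*703 = -489 - 703 = -1192)
R(T) = -7*√T (R(T) = (-5 + 2 - 4)*√T = -7*√T)
y(O, W) = 378 + 7*√2 (y(O, W) = 378 - (-7)*√2 = 378 + 7*√2)
y(-8*(-41), 746)/d = (378 + 7*√2)/(-1192) = (378 + 7*√2)*(-1/1192) = -189/596 - 7*√2/1192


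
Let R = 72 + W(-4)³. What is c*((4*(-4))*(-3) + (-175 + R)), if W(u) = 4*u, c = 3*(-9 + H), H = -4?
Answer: 161889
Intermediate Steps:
c = -39 (c = 3*(-9 - 4) = 3*(-13) = -39)
R = -4024 (R = 72 + (4*(-4))³ = 72 + (-16)³ = 72 - 4096 = -4024)
c*((4*(-4))*(-3) + (-175 + R)) = -39*((4*(-4))*(-3) + (-175 - 4024)) = -39*(-16*(-3) - 4199) = -39*(48 - 4199) = -39*(-4151) = 161889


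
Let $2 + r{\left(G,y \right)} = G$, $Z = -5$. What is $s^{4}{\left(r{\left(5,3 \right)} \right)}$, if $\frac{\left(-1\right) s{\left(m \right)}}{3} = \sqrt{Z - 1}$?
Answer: $2916$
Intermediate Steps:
$r{\left(G,y \right)} = -2 + G$
$s{\left(m \right)} = - 3 i \sqrt{6}$ ($s{\left(m \right)} = - 3 \sqrt{-5 - 1} = - 3 \sqrt{-6} = - 3 i \sqrt{6}$)
$s^{4}{\left(r{\left(5,3 \right)} \right)} = \left(- 3 i \sqrt{6}\right)^{4} = 2916$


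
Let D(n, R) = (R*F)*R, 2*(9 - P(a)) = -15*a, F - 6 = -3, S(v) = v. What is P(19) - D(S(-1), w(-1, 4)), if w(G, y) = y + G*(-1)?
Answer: 153/2 ≈ 76.500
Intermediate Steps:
w(G, y) = y - G
F = 3 (F = 6 - 3 = 3)
P(a) = 9 + 15*a/2 (P(a) = 9 - (-15)*a/2 = 9 + 15*a/2)
D(n, R) = 3*R² (D(n, R) = (R*3)*R = (3*R)*R = 3*R²)
P(19) - D(S(-1), w(-1, 4)) = (9 + (15/2)*19) - 3*(4 - 1*(-1))² = (9 + 285/2) - 3*(4 + 1)² = 303/2 - 3*5² = 303/2 - 3*25 = 303/2 - 1*75 = 303/2 - 75 = 153/2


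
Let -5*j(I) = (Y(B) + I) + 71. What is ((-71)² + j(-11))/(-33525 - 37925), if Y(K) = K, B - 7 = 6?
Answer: -12566/178625 ≈ -0.070349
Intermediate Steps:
B = 13 (B = 7 + 6 = 13)
j(I) = -84/5 - I/5 (j(I) = -((13 + I) + 71)/5 = -(84 + I)/5 = -84/5 - I/5)
((-71)² + j(-11))/(-33525 - 37925) = ((-71)² + (-84/5 - ⅕*(-11)))/(-33525 - 37925) = (5041 + (-84/5 + 11/5))/(-71450) = (5041 - 73/5)*(-1/71450) = (25132/5)*(-1/71450) = -12566/178625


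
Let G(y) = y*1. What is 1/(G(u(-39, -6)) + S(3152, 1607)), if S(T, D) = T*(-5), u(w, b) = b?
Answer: -1/15766 ≈ -6.3428e-5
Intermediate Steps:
S(T, D) = -5*T
G(y) = y
1/(G(u(-39, -6)) + S(3152, 1607)) = 1/(-6 - 5*3152) = 1/(-6 - 15760) = 1/(-15766) = -1/15766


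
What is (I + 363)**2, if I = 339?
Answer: 492804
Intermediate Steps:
(I + 363)**2 = (339 + 363)**2 = 702**2 = 492804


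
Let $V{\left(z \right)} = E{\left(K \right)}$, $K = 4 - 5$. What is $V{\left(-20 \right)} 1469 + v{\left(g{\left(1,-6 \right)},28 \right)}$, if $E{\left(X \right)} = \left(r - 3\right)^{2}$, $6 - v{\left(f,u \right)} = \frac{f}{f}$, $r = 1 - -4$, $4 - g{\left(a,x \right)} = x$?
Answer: $5881$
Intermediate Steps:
$K = -1$ ($K = 4 - 5 = -1$)
$g{\left(a,x \right)} = 4 - x$
$r = 5$ ($r = 1 + 4 = 5$)
$v{\left(f,u \right)} = 5$ ($v{\left(f,u \right)} = 6 - \frac{f}{f} = 6 - 1 = 5$)
$E{\left(X \right)} = 4$ ($E{\left(X \right)} = \left(5 - 3\right)^{2} = 2^{2} = 4$)
$V{\left(z \right)} = 4$
$V{\left(-20 \right)} 1469 + v{\left(g{\left(1,-6 \right)},28 \right)} = 4 \cdot 1469 + 5 = 5876 + 5 = 5881$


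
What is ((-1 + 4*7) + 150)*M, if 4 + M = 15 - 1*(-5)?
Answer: 2832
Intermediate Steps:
M = 16 (M = -4 + (15 - 1*(-5)) = -4 + (15 + 5) = -4 + 20 = 16)
((-1 + 4*7) + 150)*M = ((-1 + 4*7) + 150)*16 = ((-1 + 28) + 150)*16 = (27 + 150)*16 = 177*16 = 2832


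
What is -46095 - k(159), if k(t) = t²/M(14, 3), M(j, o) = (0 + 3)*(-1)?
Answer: -37668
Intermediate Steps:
M(j, o) = -3 (M(j, o) = 3*(-1) = -3)
k(t) = -t²/3 (k(t) = t²/(-3) = t²*(-⅓) = -t²/3)
-46095 - k(159) = -46095 - (-1)*159²/3 = -46095 - (-1)*25281/3 = -46095 - 1*(-8427) = -46095 + 8427 = -37668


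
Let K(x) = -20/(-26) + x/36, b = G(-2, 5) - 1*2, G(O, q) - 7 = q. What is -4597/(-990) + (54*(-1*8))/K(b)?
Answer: -19790171/48510 ≈ -407.96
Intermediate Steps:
G(O, q) = 7 + q
b = 10 (b = (7 + 5) - 1*2 = 12 - 2 = 10)
K(x) = 10/13 + x/36 (K(x) = -20*(-1/26) + x*(1/36) = 10/13 + x/36)
-4597/(-990) + (54*(-1*8))/K(b) = -4597/(-990) + (54*(-1*8))/(10/13 + (1/36)*10) = -4597*(-1/990) + (54*(-8))/(10/13 + 5/18) = 4597/990 - 432/245/234 = 4597/990 - 432*234/245 = 4597/990 - 101088/245 = -19790171/48510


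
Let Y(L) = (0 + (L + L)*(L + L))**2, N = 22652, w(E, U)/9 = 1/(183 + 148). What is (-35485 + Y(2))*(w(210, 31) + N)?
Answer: -264140736009/331 ≈ -7.9801e+8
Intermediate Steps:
w(E, U) = 9/331 (w(E, U) = 9/(183 + 148) = 9/331)
Y(L) = 16*L**4 (Y(L) = (0 + (2*L)*(2*L))**2 = (0 + 4*L**2)**2 = (4*L**2)**2 = 16*L**4)
(-35485 + Y(2))*(w(210, 31) + N) = (-35485 + 16*2**4)*(9/331 + 22652) = (-35485 + 16*16)*(7497821/331) = (-35485 + 256)*(7497821/331) = -35229*7497821/331 = -264140736009/331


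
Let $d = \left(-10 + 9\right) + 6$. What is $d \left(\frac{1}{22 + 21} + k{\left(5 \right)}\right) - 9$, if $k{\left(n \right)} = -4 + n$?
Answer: $- \frac{167}{43} \approx -3.8837$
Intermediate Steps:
$d = 5$ ($d = -1 + 6 = 5$)
$d \left(\frac{1}{22 + 21} + k{\left(5 \right)}\right) - 9 = 5 \left(\frac{1}{22 + 21} + \left(-4 + 5\right)\right) - 9 = 5 \left(\frac{1}{43} + 1\right) - 9 = 5 \cdot \frac{44}{43} - 9 = \frac{220}{43} - 9 = - \frac{167}{43}$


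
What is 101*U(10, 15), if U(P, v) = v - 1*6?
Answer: 909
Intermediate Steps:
U(P, v) = -6 + v (U(P, v) = v - 6 = -6 + v)
101*U(10, 15) = 101*(-6 + 15) = 101*9 = 909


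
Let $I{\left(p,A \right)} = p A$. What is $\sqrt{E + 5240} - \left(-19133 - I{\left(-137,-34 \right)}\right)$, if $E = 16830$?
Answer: $23791 + \sqrt{22070} \approx 23940.0$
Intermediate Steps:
$I{\left(p,A \right)} = A p$
$\sqrt{E + 5240} - \left(-19133 - I{\left(-137,-34 \right)}\right) = \sqrt{16830 + 5240} - \left(-19133 - \left(-34\right) \left(-137\right)\right) = \sqrt{22070} - \left(-19133 - 4658\right) = \sqrt{22070} - -23791 = \sqrt{22070} + 23791 = 23791 + \sqrt{22070}$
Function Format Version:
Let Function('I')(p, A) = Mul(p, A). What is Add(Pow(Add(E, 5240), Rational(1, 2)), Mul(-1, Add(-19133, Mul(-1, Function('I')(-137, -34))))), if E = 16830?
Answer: Add(23791, Pow(22070, Rational(1, 2))) ≈ 23940.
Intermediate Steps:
Function('I')(p, A) = Mul(A, p)
Add(Pow(Add(E, 5240), Rational(1, 2)), Mul(-1, Add(-19133, Mul(-1, Function('I')(-137, -34))))) = Add(Pow(Add(16830, 5240), Rational(1, 2)), Mul(-1, Add(-19133, Mul(-1, Mul(-34, -137))))) = Add(Pow(22070, Rational(1, 2)), Mul(-1, Add(-19133, Mul(-1, 4658)))) = Add(Pow(22070, Rational(1, 2)), Mul(-1, Add(-19133, -4658))) = Add(Pow(22070, Rational(1, 2)), Mul(-1, -23791)) = Add(Pow(22070, Rational(1, 2)), 23791) = Add(23791, Pow(22070, Rational(1, 2)))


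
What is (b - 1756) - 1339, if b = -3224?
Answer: -6319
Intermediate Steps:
(b - 1756) - 1339 = (-3224 - 1756) - 1339 = -4980 - 1339 = -6319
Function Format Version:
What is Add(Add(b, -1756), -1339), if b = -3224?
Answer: -6319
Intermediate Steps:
Add(Add(b, -1756), -1339) = Add(Add(-3224, -1756), -1339) = Add(-4980, -1339) = -6319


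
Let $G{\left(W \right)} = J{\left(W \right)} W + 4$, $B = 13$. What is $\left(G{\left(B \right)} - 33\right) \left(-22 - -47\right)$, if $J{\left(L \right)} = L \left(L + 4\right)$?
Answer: $71100$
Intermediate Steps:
$J{\left(L \right)} = L \left(4 + L\right)$
$G{\left(W \right)} = 4 + W^{2} \left(4 + W\right)$ ($G{\left(W \right)} = W \left(4 + W\right) W + 4 = W^{2} \left(4 + W\right) + 4 = 4 + W^{2} \left(4 + W\right)$)
$\left(G{\left(B \right)} - 33\right) \left(-22 - -47\right) = \left(\left(4 + 13^{2} \left(4 + 13\right)\right) - 33\right) \left(-22 - -47\right) = \left(\left(4 + 169 \cdot 17\right) - 33\right) \left(-22 + 47\right) = \left(\left(4 + 2873\right) - 33\right) 25 = \left(2877 - 33\right) 25 = 2844 \cdot 25 = 71100$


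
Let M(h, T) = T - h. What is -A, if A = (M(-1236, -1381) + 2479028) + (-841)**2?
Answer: -3186164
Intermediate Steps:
A = 3186164 (A = ((-1381 - 1*(-1236)) + 2479028) + (-841)**2 = ((-1381 + 1236) + 2479028) + 707281 = (-145 + 2479028) + 707281 = 2478883 + 707281 = 3186164)
-A = -1*3186164 = -3186164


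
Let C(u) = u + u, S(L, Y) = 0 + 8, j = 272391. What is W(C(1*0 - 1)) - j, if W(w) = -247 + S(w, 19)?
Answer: -272630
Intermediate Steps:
S(L, Y) = 8
C(u) = 2*u
W(w) = -239 (W(w) = -247 + 8 = -239)
W(C(1*0 - 1)) - j = -239 - 1*272391 = -239 - 272391 = -272630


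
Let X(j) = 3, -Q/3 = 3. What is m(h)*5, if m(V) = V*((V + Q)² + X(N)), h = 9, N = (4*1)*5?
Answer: 135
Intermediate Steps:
Q = -9 (Q = -3*3 = -9)
N = 20 (N = 4*5 = 20)
m(V) = V*(3 + (-9 + V)²) (m(V) = V*((V - 9)² + 3) = V*((-9 + V)² + 3) = V*(3 + (-9 + V)²))
m(h)*5 = (9*(3 + (-9 + 9)²))*5 = (9*(3 + 0²))*5 = (9*(3 + 0))*5 = (9*3)*5 = 27*5 = 135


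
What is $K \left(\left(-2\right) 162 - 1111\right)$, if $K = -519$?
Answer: $744765$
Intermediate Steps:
$K \left(\left(-2\right) 162 - 1111\right) = - 519 \left(\left(-2\right) 162 - 1111\right) = - 519 \left(-324 - 1111\right) = \left(-519\right) \left(-1435\right) = 744765$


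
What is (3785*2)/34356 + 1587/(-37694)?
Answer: 28852576/161876883 ≈ 0.17824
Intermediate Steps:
(3785*2)/34356 + 1587/(-37694) = 7570*(1/34356) + 1587*(-1/37694) = 3785/17178 - 1587/37694 = 28852576/161876883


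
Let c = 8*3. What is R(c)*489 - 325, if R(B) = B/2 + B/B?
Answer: 6032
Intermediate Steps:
c = 24
R(B) = 1 + B/2 (R(B) = B*(½) + 1 = B/2 + 1 = 1 + B/2)
R(c)*489 - 325 = (1 + (½)*24)*489 - 325 = (1 + 12)*489 - 325 = 13*489 - 325 = 6357 - 325 = 6032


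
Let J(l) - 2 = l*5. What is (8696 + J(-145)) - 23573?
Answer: -15600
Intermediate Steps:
J(l) = 2 + 5*l (J(l) = 2 + l*5 = 2 + 5*l)
(8696 + J(-145)) - 23573 = (8696 + (2 + 5*(-145))) - 23573 = (8696 + (2 - 725)) - 23573 = (8696 - 723) - 23573 = 7973 - 23573 = -15600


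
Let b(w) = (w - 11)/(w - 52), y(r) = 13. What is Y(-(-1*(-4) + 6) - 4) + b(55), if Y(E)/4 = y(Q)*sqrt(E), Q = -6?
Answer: 44/3 + 52*I*sqrt(14) ≈ 14.667 + 194.57*I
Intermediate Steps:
b(w) = (-11 + w)/(-52 + w)
Y(E) = 52*sqrt(E) (Y(E) = 4*(13*sqrt(E)) = 52*sqrt(E))
Y(-(-1*(-4) + 6) - 4) + b(55) = 52*sqrt(-(-1*(-4) + 6) - 4) + (-11 + 55)/(-52 + 55) = 52*sqrt(-(4 + 6) - 4) + 44/3 = 52*sqrt(-1*10 - 4) + (1/3)*44 = 52*sqrt(-10 - 4) + 44/3 = 52*sqrt(-14) + 44/3 = 52*(I*sqrt(14)) + 44/3 = 52*I*sqrt(14) + 44/3 = 44/3 + 52*I*sqrt(14)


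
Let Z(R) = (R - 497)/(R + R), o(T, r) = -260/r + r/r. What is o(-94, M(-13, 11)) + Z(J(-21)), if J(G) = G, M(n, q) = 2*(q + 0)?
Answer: 50/33 ≈ 1.5152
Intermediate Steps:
M(n, q) = 2*q
o(T, r) = 1 - 260/r (o(T, r) = -260/r + 1 = 1 - 260/r)
Z(R) = (-497 + R)/(2*R) (Z(R) = (-497 + R)/((2*R)) = (-497 + R)*(1/(2*R)) = (-497 + R)/(2*R))
o(-94, M(-13, 11)) + Z(J(-21)) = (-260 + 2*11)/((2*11)) + (1/2)*(-497 - 21)/(-21) = (-260 + 22)/22 + (1/2)*(-1/21)*(-518) = (1/22)*(-238) + 37/3 = -119/11 + 37/3 = 50/33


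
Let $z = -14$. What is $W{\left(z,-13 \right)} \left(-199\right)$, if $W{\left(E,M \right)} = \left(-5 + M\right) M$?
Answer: $-46566$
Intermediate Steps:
$W{\left(E,M \right)} = M \left(-5 + M\right)$
$W{\left(z,-13 \right)} \left(-199\right) = - 13 \left(-5 - 13\right) \left(-199\right) = \left(-13\right) \left(-18\right) \left(-199\right) = 234 \left(-199\right) = -46566$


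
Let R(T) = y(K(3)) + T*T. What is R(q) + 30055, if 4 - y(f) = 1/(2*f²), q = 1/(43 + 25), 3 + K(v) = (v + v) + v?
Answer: 1250934775/41616 ≈ 30059.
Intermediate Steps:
K(v) = -3 + 3*v (K(v) = -3 + ((v + v) + v) = -3 + (2*v + v) = -3 + 3*v)
q = 1/68 ≈ 0.014706
y(f) = 4 - 1/(2*f²)
R(T) = 287/72 + T² (R(T) = (4 - 1/(2*(-3 + 3*3)²)) + T*T = (4 - 1/(2*(-3 + 9)²)) + T² = (4 - ½/6²) + T² = (4 - ½*1/36) + T² = (4 - 1/72) + T² = 287/72 + T²)
R(q) + 30055 = (287/72 + (1/68)²) + 30055 = (287/72 + 1/4624) + 30055 = 165895/41616 + 30055 = 1250934775/41616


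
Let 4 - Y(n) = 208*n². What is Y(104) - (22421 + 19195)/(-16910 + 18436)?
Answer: -1716560220/763 ≈ -2.2498e+6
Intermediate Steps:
Y(n) = 4 - 208*n²
Y(104) - (22421 + 19195)/(-16910 + 18436) = (4 - 208*104²) - (22421 + 19195)/(-16910 + 18436) = (4 - 208*10816) - 41616/1526 = (4 - 2249728) - 41616/1526 = -2249724 - 1*20808/763 = -2249724 - 20808/763 = -1716560220/763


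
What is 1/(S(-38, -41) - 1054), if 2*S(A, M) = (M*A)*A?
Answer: -1/30656 ≈ -3.2620e-5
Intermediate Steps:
S(A, M) = M*A²/2 (S(A, M) = ((M*A)*A)/2 = ((A*M)*A)/2 = (M*A²)/2 = M*A²/2)
1/(S(-38, -41) - 1054) = 1/((½)*(-41)*(-38)² - 1054) = 1/((½)*(-41)*1444 - 1054) = 1/(-29602 - 1054) = 1/(-30656) = -1/30656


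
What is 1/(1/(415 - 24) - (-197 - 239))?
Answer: 391/170477 ≈ 0.0022936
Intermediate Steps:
1/(1/(415 - 24) - (-197 - 239)) = 1/(1/391 - 1*(-436)) = 1/(1/391 + 436) = 1/(170477/391) = 391/170477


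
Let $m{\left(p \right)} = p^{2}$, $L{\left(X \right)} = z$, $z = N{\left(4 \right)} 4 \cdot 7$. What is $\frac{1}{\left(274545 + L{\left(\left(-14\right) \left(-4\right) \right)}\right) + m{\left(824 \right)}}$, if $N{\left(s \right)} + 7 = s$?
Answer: $\frac{1}{953437} \approx 1.0488 \cdot 10^{-6}$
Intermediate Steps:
$N{\left(s \right)} = -7 + s$
$z = -84$ ($z = \left(-7 + 4\right) 4 \cdot 7 = \left(-3\right) 4 \cdot 7 = \left(-12\right) 7 = -84$)
$L{\left(X \right)} = -84$
$\frac{1}{\left(274545 + L{\left(\left(-14\right) \left(-4\right) \right)}\right) + m{\left(824 \right)}} = \frac{1}{\left(274545 - 84\right) + 824^{2}} = \frac{1}{274461 + 678976} = \frac{1}{953437}$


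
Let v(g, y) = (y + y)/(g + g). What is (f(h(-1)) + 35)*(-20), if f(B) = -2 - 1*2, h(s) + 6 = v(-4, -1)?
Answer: -620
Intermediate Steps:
v(g, y) = y/g (v(g, y) = (2*y)/((2*g)) = (2*y)*(1/(2*g)) = y/g)
h(s) = -23/4 (h(s) = -6 - 1/(-4) = -6 - 1*(-1/4) = -6 + 1/4 = -23/4)
f(B) = -4 (f(B) = -2 - 2 = -4)
(f(h(-1)) + 35)*(-20) = (-4 + 35)*(-20) = 31*(-20) = -620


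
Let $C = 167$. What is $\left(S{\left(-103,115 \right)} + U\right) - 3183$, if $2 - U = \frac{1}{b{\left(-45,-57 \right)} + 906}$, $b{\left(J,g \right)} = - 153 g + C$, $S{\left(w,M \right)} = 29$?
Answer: $- \frac{30870689}{9794} \approx -3152.0$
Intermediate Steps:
$b{\left(J,g \right)} = 167 - 153 g$ ($b{\left(J,g \right)} = - 153 g + 167 = 167 - 153 g$)
$U = \frac{19587}{9794}$ ($U = 2 - \frac{1}{\left(167 - -8721\right) + 906} = 2 - \frac{1}{\left(167 + 8721\right) + 906} = 2 - \frac{1}{8888 + 906} = 2 - \frac{1}{9794} = \frac{19587}{9794} \approx 1.9999$)
$\left(S{\left(-103,115 \right)} + U\right) - 3183 = \left(29 + \frac{19587}{9794}\right) - 3183 = \frac{303613}{9794} - 3183 = - \frac{30870689}{9794}$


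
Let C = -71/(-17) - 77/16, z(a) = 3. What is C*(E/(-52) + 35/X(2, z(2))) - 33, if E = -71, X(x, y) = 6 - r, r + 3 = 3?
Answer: -1594535/42432 ≈ -37.579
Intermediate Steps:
r = 0 (r = -3 + 3 = 0)
X(x, y) = 6 (X(x, y) = 6 - 1*0 = 6 + 0 = 6)
C = -173/272 (C = -71*(-1/17) - 77*1/16 = 71/17 - 77/16 = -173/272 ≈ -0.63603)
C*(E/(-52) + 35/X(2, z(2))) - 33 = -173*(-71/(-52) + 35/6)/272 - 33 = -173*(-71*(-1/52) + 35*(1/6))/272 - 33 = -173*(71/52 + 35/6)/272 - 33 = -173/272*1123/156 - 33 = -194279/42432 - 33 = -1594535/42432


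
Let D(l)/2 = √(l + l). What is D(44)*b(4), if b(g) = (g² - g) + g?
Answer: 64*√22 ≈ 300.19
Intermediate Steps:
D(l) = 2*√2*√l (D(l) = 2*√(l + l) = 2*√(2*l) = 2*(√2*√l) = 2*√2*√l)
b(g) = g²
D(44)*b(4) = (2*√2*√44)*4² = (2*√2*(2*√11))*16 = (4*√22)*16 = 64*√22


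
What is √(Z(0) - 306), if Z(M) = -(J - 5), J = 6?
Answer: I*√307 ≈ 17.521*I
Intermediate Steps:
Z(M) = -1 (Z(M) = -(6 - 5) = -1*1 = -1)
√(Z(0) - 306) = √(-1 - 306) = √(-307) = I*√307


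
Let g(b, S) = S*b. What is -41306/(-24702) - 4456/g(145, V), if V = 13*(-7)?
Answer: 327552391/162971445 ≈ 2.0099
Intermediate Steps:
V = -91
-41306/(-24702) - 4456/g(145, V) = -41306/(-24702) - 4456/((-91*145)) = -41306*(-1/24702) - 4456/(-13195) = 20653/12351 - 4456*(-1/13195) = 20653/12351 + 4456/13195 = 327552391/162971445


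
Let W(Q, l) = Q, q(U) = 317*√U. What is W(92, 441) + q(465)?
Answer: 92 + 317*√465 ≈ 6927.7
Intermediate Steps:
W(92, 441) + q(465) = 92 + 317*√465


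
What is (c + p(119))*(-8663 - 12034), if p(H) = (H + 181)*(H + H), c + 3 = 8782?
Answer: -1659464763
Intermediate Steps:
c = 8779 (c = -3 + 8782 = 8779)
p(H) = 2*H*(181 + H) (p(H) = (181 + H)*(2*H) = 2*H*(181 + H))
(c + p(119))*(-8663 - 12034) = (8779 + 2*119*(181 + 119))*(-8663 - 12034) = (8779 + 2*119*300)*(-20697) = (8779 + 71400)*(-20697) = 80179*(-20697) = -1659464763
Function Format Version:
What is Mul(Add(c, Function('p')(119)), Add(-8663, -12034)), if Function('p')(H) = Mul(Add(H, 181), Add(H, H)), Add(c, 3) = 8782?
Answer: -1659464763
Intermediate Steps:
c = 8779 (c = Add(-3, 8782) = 8779)
Function('p')(H) = Mul(2, H, Add(181, H)) (Function('p')(H) = Mul(Add(181, H), Mul(2, H)) = Mul(2, H, Add(181, H)))
Mul(Add(c, Function('p')(119)), Add(-8663, -12034)) = Mul(Add(8779, Mul(2, 119, Add(181, 119))), Add(-8663, -12034)) = Mul(Add(8779, Mul(2, 119, 300)), -20697) = Mul(Add(8779, 71400), -20697) = Mul(80179, -20697) = -1659464763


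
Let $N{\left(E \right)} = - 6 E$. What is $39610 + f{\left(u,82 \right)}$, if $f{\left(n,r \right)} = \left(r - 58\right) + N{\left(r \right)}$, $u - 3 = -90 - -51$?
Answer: $39142$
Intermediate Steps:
$u = -36$ ($u = 3 - 39 = -36$)
$f{\left(n,r \right)} = -58 - 5 r$ ($f{\left(n,r \right)} = \left(r - 58\right) - 6 r = \left(-58 + r\right) - 6 r = -58 - 5 r$)
$39610 + f{\left(u,82 \right)} = 39610 - 468 = 39142$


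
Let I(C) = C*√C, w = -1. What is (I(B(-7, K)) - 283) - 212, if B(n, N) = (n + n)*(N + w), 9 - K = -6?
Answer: -495 - 2744*I ≈ -495.0 - 2744.0*I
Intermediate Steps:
K = 15 (K = 9 - 1*(-6) = 9 + 6 = 15)
B(n, N) = 2*n*(-1 + N) (B(n, N) = (n + n)*(N - 1) = (2*n)*(-1 + N) = 2*n*(-1 + N))
I(C) = C^(3/2)
(I(B(-7, K)) - 283) - 212 = ((2*(-7)*(-1 + 15))^(3/2) - 283) - 212 = ((2*(-7)*14)^(3/2) - 283) - 212 = ((-196)^(3/2) - 283) - 212 = (-2744*I - 283) - 212 = (-283 - 2744*I) - 212 = -495 - 2744*I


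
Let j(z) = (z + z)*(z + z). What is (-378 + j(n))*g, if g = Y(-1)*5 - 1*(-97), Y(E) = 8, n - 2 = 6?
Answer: -16714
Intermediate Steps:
n = 8 (n = 2 + 6 = 8)
j(z) = 4*z**2 (j(z) = (2*z)*(2*z) = 4*z**2)
g = 137 (g = 8*5 - 1*(-97) = 40 + 97 = 137)
(-378 + j(n))*g = (-378 + 4*8**2)*137 = (-378 + 4*64)*137 = (-378 + 256)*137 = -122*137 = -16714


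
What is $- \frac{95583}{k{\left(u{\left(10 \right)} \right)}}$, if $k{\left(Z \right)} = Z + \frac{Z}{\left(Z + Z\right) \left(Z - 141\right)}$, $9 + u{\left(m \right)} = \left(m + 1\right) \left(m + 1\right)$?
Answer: $- \frac{1847938}{2165} \approx -853.55$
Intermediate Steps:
$u{\left(m \right)} = -9 + \left(1 + m\right)^{2}$ ($u{\left(m \right)} = -9 + \left(m + 1\right) \left(m + 1\right) = -9 + \left(1 + m\right) \left(1 + m\right) = -9 + \left(1 + m\right)^{2}$)
$k{\left(Z \right)} = Z + \frac{1}{2 \left(-141 + Z\right)}$ ($k{\left(Z \right)} = Z + \frac{Z}{2 Z \left(-141 + Z\right)} = Z + Z \frac{1}{2 Z \left(-141 + Z\right)} = Z + \frac{1}{2 \left(-141 + Z\right)}$)
$- \frac{95583}{k{\left(u{\left(10 \right)} \right)}} = - \frac{95583}{\frac{1}{-141 - \left(9 - \left(1 + 10\right)^{2}\right)} \left(\frac{1}{2} + \left(-9 + \left(1 + 10\right)^{2}\right)^{2} - 141 \left(-9 + \left(1 + 10\right)^{2}\right)\right)} = - \frac{95583}{\frac{1}{-141 - \left(9 - 11^{2}\right)} \left(\frac{1}{2} + \left(-9 + 11^{2}\right)^{2} - 141 \left(-9 + 11^{2}\right)\right)} = - \frac{95583}{\frac{1}{-141 + \left(-9 + 121\right)} \left(\frac{1}{2} + \left(-9 + 121\right)^{2} - 141 \left(-9 + 121\right)\right)} = - \frac{95583}{\frac{1}{-141 + 112} \left(\frac{1}{2} + 112^{2} - 15792\right)} = - \frac{95583}{\frac{1}{-29} \left(\frac{1}{2} + 12544 - 15792\right)} = - \frac{95583}{\left(- \frac{1}{29}\right) \left(- \frac{6495}{2}\right)} = - \frac{95583}{\frac{6495}{58}} = \left(-95583\right) \frac{58}{6495} = - \frac{1847938}{2165}$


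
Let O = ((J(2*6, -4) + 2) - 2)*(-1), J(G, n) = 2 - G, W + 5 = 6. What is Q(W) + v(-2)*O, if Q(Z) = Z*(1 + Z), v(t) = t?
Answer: -18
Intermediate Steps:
W = 1 (W = -5 + 6 = 1)
O = 10 (O = (((2 - 2*6) + 2) - 2)*(-1) = (((2 - 1*12) + 2) - 2)*(-1) = (((2 - 12) + 2) - 2)*(-1) = ((-10 + 2) - 2)*(-1) = (-8 - 2)*(-1) = -10*(-1) = 10)
Q(W) + v(-2)*O = 1*(1 + 1) - 2*10 = 1*2 - 20 = 2 - 20 = -18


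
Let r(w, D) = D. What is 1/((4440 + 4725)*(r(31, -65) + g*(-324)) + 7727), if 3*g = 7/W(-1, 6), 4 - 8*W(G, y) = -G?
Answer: -1/19064638 ≈ -5.2453e-8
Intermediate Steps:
W(G, y) = ½ + G/8 (W(G, y) = ½ - (-1)*G/8 = ½ + G/8)
g = 56/9 (g = (7/(½ + (⅛)*(-1)))/3 = (7/(½ - ⅛))/3 = (7/(3/8))/3 = (7*(8/3))/3 = (⅓)*(56/3) = 56/9 ≈ 6.2222)
1/((4440 + 4725)*(r(31, -65) + g*(-324)) + 7727) = 1/((4440 + 4725)*(-65 + (56/9)*(-324)) + 7727) = 1/(9165*(-65 - 2016) + 7727) = 1/(9165*(-2081) + 7727) = 1/(-19072365 + 7727) = 1/(-19064638) = -1/19064638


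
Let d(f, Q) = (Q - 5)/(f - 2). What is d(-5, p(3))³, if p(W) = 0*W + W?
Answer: 8/343 ≈ 0.023324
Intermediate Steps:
p(W) = W (p(W) = 0 + W = W)
d(f, Q) = (-5 + Q)/(-2 + f)
d(-5, p(3))³ = ((-5 + 3)/(-2 - 5))³ = (-2/(-7))³ = (-⅐*(-2))³ = (2/7)³ = 8/343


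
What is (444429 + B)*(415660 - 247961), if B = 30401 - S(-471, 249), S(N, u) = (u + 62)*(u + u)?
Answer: 53655630448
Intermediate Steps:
S(N, u) = 2*u*(62 + u) (S(N, u) = (62 + u)*(2*u) = 2*u*(62 + u))
B = -124477 (B = 30401 - 2*249*(62 + 249) = 30401 - 2*249*311 = 30401 - 1*154878 = 30401 - 154878 = -124477)
(444429 + B)*(415660 - 247961) = (444429 - 124477)*(415660 - 247961) = 319952*167699 = 53655630448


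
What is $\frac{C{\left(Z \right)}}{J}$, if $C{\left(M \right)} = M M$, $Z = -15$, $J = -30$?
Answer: $- \frac{15}{2} \approx -7.5$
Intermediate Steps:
$C{\left(M \right)} = M^{2}$
$\frac{C{\left(Z \right)}}{J} = \frac{\left(-15\right)^{2}}{-30} = 225 \left(- \frac{1}{30}\right) = - \frac{15}{2}$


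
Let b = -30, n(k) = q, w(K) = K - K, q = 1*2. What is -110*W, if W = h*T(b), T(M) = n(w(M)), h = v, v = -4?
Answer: 880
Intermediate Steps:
h = -4
q = 2
w(K) = 0
n(k) = 2
T(M) = 2
W = -8 (W = -4*2 = -8)
-110*W = -110*(-8) = 880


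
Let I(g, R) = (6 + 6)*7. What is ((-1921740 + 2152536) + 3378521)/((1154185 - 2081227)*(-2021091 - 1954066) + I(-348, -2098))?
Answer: 3609317/3685137495678 ≈ 9.7943e-7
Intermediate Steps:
I(g, R) = 84 (I(g, R) = 12*7 = 84)
((-1921740 + 2152536) + 3378521)/((1154185 - 2081227)*(-2021091 - 1954066) + I(-348, -2098)) = ((-1921740 + 2152536) + 3378521)/((1154185 - 2081227)*(-2021091 - 1954066) + 84) = (230796 + 3378521)/(-927042*(-3975157) + 84) = 3609317/(3685137495594 + 84) = 3609317/3685137495678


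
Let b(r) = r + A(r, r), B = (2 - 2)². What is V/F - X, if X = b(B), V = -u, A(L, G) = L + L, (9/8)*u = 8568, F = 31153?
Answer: -7616/31153 ≈ -0.24447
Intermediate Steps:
u = 7616 (u = (8/9)*8568 = 7616)
A(L, G) = 2*L
V = -7616 (V = -1*7616 = -7616)
B = 0 (B = 0² = 0)
b(r) = 3*r (b(r) = r + 2*r = 3*r)
X = 0 (X = 3*0 = 0)
V/F - X = -7616/31153 - 1*0 = -7616*1/31153 + 0 = -7616/31153 + 0 = -7616/31153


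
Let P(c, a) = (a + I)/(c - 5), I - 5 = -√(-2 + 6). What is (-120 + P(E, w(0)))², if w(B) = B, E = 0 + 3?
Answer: 59049/4 ≈ 14762.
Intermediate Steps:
E = 3
I = 3 (I = 5 - √(-2 + 6) = 5 - √4 = 5 - 1*2 = 5 - 2 = 3)
P(c, a) = (3 + a)/(-5 + c) (P(c, a) = (a + 3)/(c - 5) = (3 + a)/(-5 + c))
(-120 + P(E, w(0)))² = (-120 + (3 + 0)/(-5 + 3))² = (-120 + 3/(-2))² = (-120 - ½*3)² = (-120 - 3/2)² = (-243/2)² = 59049/4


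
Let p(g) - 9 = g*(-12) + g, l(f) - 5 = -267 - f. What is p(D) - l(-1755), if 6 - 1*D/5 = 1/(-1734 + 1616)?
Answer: -214107/118 ≈ -1814.5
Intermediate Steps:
l(f) = -262 - f (l(f) = 5 + (-267 - f) = -262 - f)
D = 3545/118 (D = 30 - 5/(-1734 + 1616) = 30 - 5/(-118) = 30 - 5*(-1/118) = 30 + 5/118 = 3545/118 ≈ 30.042)
p(g) = 9 - 11*g (p(g) = 9 + (g*(-12) + g) = 9 + (-12*g + g) = 9 - 11*g)
p(D) - l(-1755) = (9 - 11*3545/118) - (-262 - 1*(-1755)) = (9 - 38995/118) - (-262 + 1755) = -37933/118 - 1*1493 = -37933/118 - 1493 = -214107/118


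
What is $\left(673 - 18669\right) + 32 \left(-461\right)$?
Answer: $-32748$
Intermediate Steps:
$\left(673 - 18669\right) + 32 \left(-461\right) = -17996 - 14752 = -32748$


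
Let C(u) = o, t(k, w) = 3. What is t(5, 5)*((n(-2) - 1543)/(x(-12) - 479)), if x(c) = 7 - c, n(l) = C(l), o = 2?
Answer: 201/20 ≈ 10.050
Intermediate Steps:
C(u) = 2
n(l) = 2
t(5, 5)*((n(-2) - 1543)/(x(-12) - 479)) = 3*((2 - 1543)/((7 - 1*(-12)) - 479)) = 3*(-1541/((7 + 12) - 479)) = 3*(-1541/(19 - 479)) = 3*(-1541/(-460)) = 3*(-1541*(-1/460)) = 3*(67/20) = 201/20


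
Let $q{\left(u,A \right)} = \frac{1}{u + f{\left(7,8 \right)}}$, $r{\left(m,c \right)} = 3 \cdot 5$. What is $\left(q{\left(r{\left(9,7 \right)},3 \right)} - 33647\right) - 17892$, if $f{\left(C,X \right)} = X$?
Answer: $- \frac{1185396}{23} \approx -51539.0$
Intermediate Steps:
$r{\left(m,c \right)} = 15$
$q{\left(u,A \right)} = \frac{1}{8 + u}$ ($q{\left(u,A \right)} = \frac{1}{u + 8} = \frac{1}{8 + u}$)
$\left(q{\left(r{\left(9,7 \right)},3 \right)} - 33647\right) - 17892 = \left(\frac{1}{8 + 15} - 33647\right) - 17892 = \left(\frac{1}{23} - 33647\right) - 17892 = - \frac{773880}{23} - 17892 = - \frac{1185396}{23}$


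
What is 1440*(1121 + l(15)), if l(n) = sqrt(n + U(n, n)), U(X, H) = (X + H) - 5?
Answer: 1614240 + 2880*sqrt(10) ≈ 1.6233e+6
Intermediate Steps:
U(X, H) = -5 + H + X (U(X, H) = (H + X) - 5 = -5 + H + X)
l(n) = sqrt(-5 + 3*n) (l(n) = sqrt(n + (-5 + n + n)) = sqrt(n + (-5 + 2*n)) = sqrt(-5 + 3*n))
1440*(1121 + l(15)) = 1440*(1121 + sqrt(-5 + 3*15)) = 1440*(1121 + sqrt(-5 + 45)) = 1440*(1121 + sqrt(40)) = 1440*(1121 + 2*sqrt(10)) = 1614240 + 2880*sqrt(10)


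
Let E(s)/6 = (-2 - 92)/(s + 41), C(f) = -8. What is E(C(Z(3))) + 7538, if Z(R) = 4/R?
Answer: 82730/11 ≈ 7520.9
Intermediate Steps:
E(s) = -564/(41 + s) (E(s) = 6*((-2 - 92)/(s + 41)) = 6*(-94/(41 + s)) = -564/(41 + s))
E(C(Z(3))) + 7538 = -564/(41 - 8) + 7538 = -564/33 + 7538 = -564*1/33 + 7538 = -188/11 + 7538 = 82730/11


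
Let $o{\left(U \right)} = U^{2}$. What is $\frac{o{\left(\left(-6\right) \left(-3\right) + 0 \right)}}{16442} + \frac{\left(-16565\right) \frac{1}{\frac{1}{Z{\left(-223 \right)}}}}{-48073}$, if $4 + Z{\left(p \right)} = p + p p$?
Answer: $\frac{6741232967056}{395208133} \approx 17057.0$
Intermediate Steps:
$Z{\left(p \right)} = -4 + p + p^{2}$ ($Z{\left(p \right)} = -4 + \left(p + p p\right) = -4 + \left(p + p^{2}\right) = -4 + p + p^{2}$)
$\frac{o{\left(\left(-6\right) \left(-3\right) + 0 \right)}}{16442} + \frac{\left(-16565\right) \frac{1}{\frac{1}{Z{\left(-223 \right)}}}}{-48073} = \frac{\left(\left(-6\right) \left(-3\right) + 0\right)^{2}}{16442} + \frac{\left(-16565\right) \frac{1}{\frac{1}{-4 - 223 + \left(-223\right)^{2}}}}{-48073} = \left(18 + 0\right)^{2} \cdot \frac{1}{16442} + - \frac{16565}{\frac{1}{-4 - 223 + 49729}} \left(- \frac{1}{48073}\right) = 18^{2} \cdot \frac{1}{16442} + - \frac{16565}{\frac{1}{49502}} \left(- \frac{1}{48073}\right) = 324 \cdot \frac{1}{16442} + - 16565 \frac{1}{\frac{1}{49502}} \left(- \frac{1}{48073}\right) = \frac{162}{8221} + \left(-16565\right) 49502 \left(- \frac{1}{48073}\right) = \frac{162}{8221} - - \frac{820000630}{48073} = \frac{162}{8221} + \frac{820000630}{48073} = \frac{6741232967056}{395208133}$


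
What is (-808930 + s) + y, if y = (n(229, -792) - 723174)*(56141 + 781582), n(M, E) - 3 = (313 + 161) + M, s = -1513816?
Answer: -605230383110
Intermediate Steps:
n(M, E) = 477 + M (n(M, E) = 3 + ((313 + 161) + M) = 3 + (474 + M) = 477 + M)
y = -605228060364 (y = ((477 + 229) - 723174)*(56141 + 781582) = (706 - 723174)*837723 = -722468*837723 = -605228060364)
(-808930 + s) + y = (-808930 - 1513816) - 605228060364 = -2322746 - 605228060364 = -605230383110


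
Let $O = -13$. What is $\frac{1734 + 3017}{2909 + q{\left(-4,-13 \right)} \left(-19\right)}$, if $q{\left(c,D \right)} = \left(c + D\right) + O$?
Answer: $\frac{4751}{3479} \approx 1.3656$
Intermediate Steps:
$q{\left(c,D \right)} = -13 + D + c$ ($q{\left(c,D \right)} = \left(c + D\right) - 13 = \left(D + c\right) - 13 = -13 + D + c$)
$\frac{1734 + 3017}{2909 + q{\left(-4,-13 \right)} \left(-19\right)} = \frac{1734 + 3017}{2909 + \left(-13 - 13 - 4\right) \left(-19\right)} = \frac{4751}{2909 - -570} = \frac{4751}{2909 + 570} = \frac{4751}{3479}$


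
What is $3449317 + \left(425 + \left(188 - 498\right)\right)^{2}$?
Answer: $3462542$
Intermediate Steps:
$3449317 + \left(425 + \left(188 - 498\right)\right)^{2} = 3449317 + \left(425 - 310\right)^{2} = 3449317 + 115^{2} = 3449317 + 13225 = 3462542$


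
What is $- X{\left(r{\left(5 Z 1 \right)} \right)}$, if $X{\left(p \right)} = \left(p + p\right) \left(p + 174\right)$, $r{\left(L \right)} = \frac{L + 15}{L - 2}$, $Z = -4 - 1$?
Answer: $- \frac{94160}{729} \approx -129.16$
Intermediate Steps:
$Z = -5$
$r{\left(L \right)} = \frac{15 + L}{-2 + L}$
$X{\left(p \right)} = 2 p \left(174 + p\right)$
$- X{\left(r{\left(5 Z 1 \right)} \right)} = - 2 \frac{15 + 5 \left(-5\right) 1}{-2 + 5 \left(-5\right) 1} \left(174 + \frac{15 + 5 \left(-5\right) 1}{-2 + 5 \left(-5\right) 1}\right) = - 2 \frac{15 - 25}{-2 - 25} \left(174 + \frac{15 - 25}{-2 - 25}\right) = - 2 \frac{1}{-27} \left(-10\right) \left(174 + \frac{1}{-27} \left(-10\right)\right) = - 2 \left(\left(- \frac{1}{27}\right) \left(-10\right)\right) \left(174 - - \frac{10}{27}\right) = - \frac{2 \cdot 10 \left(174 + \frac{10}{27}\right)}{27} = - \frac{2 \cdot 10 \cdot 4708}{27 \cdot 27} = \left(-1\right) \frac{94160}{729} = - \frac{94160}{729}$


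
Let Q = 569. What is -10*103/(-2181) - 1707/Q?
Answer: -5513/2181 ≈ -2.5277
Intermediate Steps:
-10*103/(-2181) - 1707/Q = -10*103/(-2181) - 1707/569 = -1030*(-1/2181) - 1707*1/569 = 1030/2181 - 3 = -5513/2181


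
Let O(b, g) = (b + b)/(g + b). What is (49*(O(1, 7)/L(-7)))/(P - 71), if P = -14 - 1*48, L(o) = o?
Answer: 1/76 ≈ 0.013158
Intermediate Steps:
P = -62 (P = -14 - 48 = -62)
O(b, g) = 2*b/(b + g) (O(b, g) = (2*b)/(b + g) = 2*b/(b + g))
(49*(O(1, 7)/L(-7)))/(P - 71) = (49*((2*1/(1 + 7))/(-7)))/(-62 - 71) = (49*((2*1/8)*(-⅐)))/(-133) = (49*((2*1*(⅛))*(-⅐)))*(-1/133) = (49*((¼)*(-⅐)))*(-1/133) = (49*(-1/28))*(-1/133) = -7/4*(-1/133) = 1/76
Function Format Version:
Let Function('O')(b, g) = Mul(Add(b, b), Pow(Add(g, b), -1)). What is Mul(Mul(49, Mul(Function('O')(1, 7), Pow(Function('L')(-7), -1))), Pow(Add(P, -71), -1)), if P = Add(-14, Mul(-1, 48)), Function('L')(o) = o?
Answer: Rational(1, 76) ≈ 0.013158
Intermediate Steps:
P = -62 (P = Add(-14, -48) = -62)
Function('O')(b, g) = Mul(2, b, Pow(Add(b, g), -1)) (Function('O')(b, g) = Mul(Mul(2, b), Pow(Add(b, g), -1)) = Mul(2, b, Pow(Add(b, g), -1)))
Mul(Mul(49, Mul(Function('O')(1, 7), Pow(Function('L')(-7), -1))), Pow(Add(P, -71), -1)) = Mul(Mul(49, Mul(Mul(2, 1, Pow(Add(1, 7), -1)), Pow(-7, -1))), Pow(Add(-62, -71), -1)) = Mul(Mul(49, Mul(Mul(2, 1, Pow(8, -1)), Rational(-1, 7))), Pow(-133, -1)) = Mul(Mul(49, Mul(Mul(2, 1, Rational(1, 8)), Rational(-1, 7))), Rational(-1, 133)) = Mul(Mul(49, Mul(Rational(1, 4), Rational(-1, 7))), Rational(-1, 133)) = Mul(Mul(49, Rational(-1, 28)), Rational(-1, 133)) = Mul(Rational(-7, 4), Rational(-1, 133)) = Rational(1, 76)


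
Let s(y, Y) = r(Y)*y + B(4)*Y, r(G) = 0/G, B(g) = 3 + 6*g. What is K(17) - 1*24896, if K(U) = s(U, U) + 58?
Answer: -24379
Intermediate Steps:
r(G) = 0
s(y, Y) = 27*Y (s(y, Y) = 0*y + (3 + 6*4)*Y = 0 + (3 + 24)*Y = 0 + 27*Y = 27*Y)
K(U) = 58 + 27*U (K(U) = 27*U + 58 = 58 + 27*U)
K(17) - 1*24896 = (58 + 27*17) - 1*24896 = (58 + 459) - 24896 = 517 - 24896 = -24379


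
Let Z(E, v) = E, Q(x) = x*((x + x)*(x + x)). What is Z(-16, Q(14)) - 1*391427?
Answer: -391443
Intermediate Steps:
Q(x) = 4*x**3 (Q(x) = x*((2*x)*(2*x)) = x*(4*x**2) = 4*x**3)
Z(-16, Q(14)) - 1*391427 = -16 - 1*391427 = -16 - 391427 = -391443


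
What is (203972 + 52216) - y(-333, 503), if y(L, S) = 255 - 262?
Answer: 256195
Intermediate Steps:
y(L, S) = -7
(203972 + 52216) - y(-333, 503) = (203972 + 52216) - 1*(-7) = 256188 + 7 = 256195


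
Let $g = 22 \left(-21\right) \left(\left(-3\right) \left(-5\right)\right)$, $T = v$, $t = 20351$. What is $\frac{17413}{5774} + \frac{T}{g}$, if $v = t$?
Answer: $\frac{791354}{10003455} \approx 0.079108$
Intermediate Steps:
$v = 20351$
$T = 20351$
$g = -6930$ ($g = \left(-462\right) 15 = -6930$)
$\frac{17413}{5774} + \frac{T}{g} = \frac{17413}{5774} + \frac{20351}{-6930} = 17413 \cdot \frac{1}{5774} + 20351 \left(- \frac{1}{6930}\right) = \frac{17413}{5774} - \frac{20351}{6930} = \frac{791354}{10003455}$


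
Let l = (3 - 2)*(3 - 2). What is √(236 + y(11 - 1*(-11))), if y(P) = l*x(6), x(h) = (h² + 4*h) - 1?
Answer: √295 ≈ 17.176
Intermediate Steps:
x(h) = -1 + h² + 4*h
l = 1 (l = 1*1 = 1)
y(P) = 59 (y(P) = 1*(-1 + 6² + 4*6) = 1*(-1 + 36 + 24) = 1*59 = 59)
√(236 + y(11 - 1*(-11))) = √(236 + 59) = √295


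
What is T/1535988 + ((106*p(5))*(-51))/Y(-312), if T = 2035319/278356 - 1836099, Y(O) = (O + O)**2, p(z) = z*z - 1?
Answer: -4248085337933/2779084592232 ≈ -1.5286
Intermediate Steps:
p(z) = -1 + z**2 (p(z) = z**2 - 1 = -1 + z**2)
Y(O) = 4*O**2 (Y(O) = (2*O)**2 = 4*O**2)
T = -39314395225/21412 (T = 2035319*(1/278356) - 1836099 = 156563/21412 - 1836099 = -39314395225/21412 ≈ -1.8361e+6)
T/1535988 + ((106*p(5))*(-51))/Y(-312) = -39314395225/21412/1535988 + ((106*(-1 + 5**2))*(-51))/((4*(-312)**2)) = -39314395225/21412*1/1535988 + ((106*(-1 + 25))*(-51))/((4*97344)) = -39314395225/32888575056 + ((106*24)*(-51))/389376 = -39314395225/32888575056 + (2544*(-51))*(1/389376) = -39314395225/32888575056 - 129744*1/389376 = -39314395225/32888575056 - 901/2704 = -4248085337933/2779084592232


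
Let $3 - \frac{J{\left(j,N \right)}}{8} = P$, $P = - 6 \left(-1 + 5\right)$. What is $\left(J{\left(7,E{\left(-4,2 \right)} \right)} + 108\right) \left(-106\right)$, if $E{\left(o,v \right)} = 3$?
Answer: $-34344$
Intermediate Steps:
$P = -24$ ($P = \left(-6\right) 4 = -24$)
$J{\left(j,N \right)} = 216$ ($J{\left(j,N \right)} = 24 - -192 = 24 + 192 = 216$)
$\left(J{\left(7,E{\left(-4,2 \right)} \right)} + 108\right) \left(-106\right) = \left(216 + 108\right) \left(-106\right) = 324 \left(-106\right) = -34344$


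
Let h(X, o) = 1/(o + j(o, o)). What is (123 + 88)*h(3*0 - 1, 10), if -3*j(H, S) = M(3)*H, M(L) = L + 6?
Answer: -211/20 ≈ -10.550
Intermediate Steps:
M(L) = 6 + L
j(H, S) = -3*H (j(H, S) = -(6 + 3)*H/3 = -3*H)
h(X, o) = -1/(2*o) (h(X, o) = 1/(o - 3*o) = 1/(-2*o) = -1/(2*o))
(123 + 88)*h(3*0 - 1, 10) = (123 + 88)*(-1/2/10) = 211*(-1/2*1/10) = 211*(-1/20) = -211/20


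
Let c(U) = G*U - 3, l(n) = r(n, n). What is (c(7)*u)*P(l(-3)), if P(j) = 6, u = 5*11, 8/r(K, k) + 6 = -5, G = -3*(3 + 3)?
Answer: -42570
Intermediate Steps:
G = -18 (G = -3*6 = -18)
r(K, k) = -8/11 (r(K, k) = 8/(-6 - 5) = 8/(-11) = 8*(-1/11) = -8/11)
l(n) = -8/11
u = 55
c(U) = -3 - 18*U (c(U) = -18*U - 3 = -3 - 18*U)
(c(7)*u)*P(l(-3)) = ((-3 - 18*7)*55)*6 = ((-3 - 126)*55)*6 = -129*55*6 = -7095*6 = -42570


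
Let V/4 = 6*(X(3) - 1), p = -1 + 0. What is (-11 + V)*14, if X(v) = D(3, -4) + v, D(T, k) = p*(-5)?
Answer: 2198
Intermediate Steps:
p = -1
D(T, k) = 5 (D(T, k) = -1*(-5) = 5)
X(v) = 5 + v
V = 168 (V = 4*(6*((5 + 3) - 1)) = 4*(6*(8 - 1)) = 4*(6*7) = 4*42 = 168)
(-11 + V)*14 = (-11 + 168)*14 = 157*14 = 2198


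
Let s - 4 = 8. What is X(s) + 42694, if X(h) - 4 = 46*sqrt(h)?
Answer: 42698 + 92*sqrt(3) ≈ 42857.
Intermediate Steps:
s = 12 (s = 4 + 8 = 12)
X(h) = 4 + 46*sqrt(h)
X(s) + 42694 = (4 + 46*sqrt(12)) + 42694 = (4 + 46*(2*sqrt(3))) + 42694 = (4 + 92*sqrt(3)) + 42694 = 42698 + 92*sqrt(3)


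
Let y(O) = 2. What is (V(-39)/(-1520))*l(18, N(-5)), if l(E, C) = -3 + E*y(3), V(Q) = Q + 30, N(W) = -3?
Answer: 297/1520 ≈ 0.19539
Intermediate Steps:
V(Q) = 30 + Q
l(E, C) = -3 + 2*E (l(E, C) = -3 + E*2 = -3 + 2*E)
(V(-39)/(-1520))*l(18, N(-5)) = ((30 - 39)/(-1520))*(-3 + 2*18) = (-9*(-1/1520))*(-3 + 36) = (9/1520)*33 = 297/1520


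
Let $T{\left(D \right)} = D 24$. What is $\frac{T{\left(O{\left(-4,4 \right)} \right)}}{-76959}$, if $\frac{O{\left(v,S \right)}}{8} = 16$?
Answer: $- \frac{1024}{25653} \approx -0.039917$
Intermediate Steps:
$O{\left(v,S \right)} = 128$ ($O{\left(v,S \right)} = 8 \cdot 16 = 128$)
$T{\left(D \right)} = 24 D$
$\frac{T{\left(O{\left(-4,4 \right)} \right)}}{-76959} = \frac{24 \cdot 128}{-76959} = 3072 \left(- \frac{1}{76959}\right) = - \frac{1024}{25653}$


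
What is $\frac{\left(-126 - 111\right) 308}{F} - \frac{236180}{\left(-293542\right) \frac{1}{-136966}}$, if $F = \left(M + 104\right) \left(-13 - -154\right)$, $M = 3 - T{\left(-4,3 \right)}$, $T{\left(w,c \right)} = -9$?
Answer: $- \frac{22046484071213}{200048873} \approx -1.1021 \cdot 10^{5}$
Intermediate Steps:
$M = 12$ ($M = 3 - -9 = 3 + 9 = 12$)
$F = 16356$ ($F = \left(12 + 104\right) \left(-13 - -154\right) = 116 \left(-13 + 154\right) = 116 \cdot 141 = 16356$)
$\frac{\left(-126 - 111\right) 308}{F} - \frac{236180}{\left(-293542\right) \frac{1}{-136966}} = \frac{\left(-126 - 111\right) 308}{16356} - \frac{236180}{\left(-293542\right) \frac{1}{-136966}} = \left(-237\right) 308 \cdot \frac{1}{16356} - \frac{236180}{\left(-293542\right) \left(- \frac{1}{136966}\right)} = \left(-72996\right) \frac{1}{16356} - \frac{236180}{\frac{146771}{68483}} = - \frac{6083}{1363} - \frac{16174314940}{146771} = - \frac{22046484071213}{200048873}$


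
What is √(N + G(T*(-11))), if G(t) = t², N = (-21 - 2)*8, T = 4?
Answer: 2*√438 ≈ 41.857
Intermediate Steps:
N = -184 (N = -23*8 = -184)
√(N + G(T*(-11))) = √(-184 + (4*(-11))²) = √(-184 + (-44)²) = √(-184 + 1936) = √1752 = 2*√438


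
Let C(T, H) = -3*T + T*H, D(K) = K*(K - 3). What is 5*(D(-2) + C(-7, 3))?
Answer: 50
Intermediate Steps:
D(K) = K*(-3 + K)
C(T, H) = -3*T + H*T
5*(D(-2) + C(-7, 3)) = 5*(-2*(-3 - 2) - 7*(-3 + 3)) = 5*(-2*(-5) - 7*0) = 5*(10 + 0) = 5*10 = 50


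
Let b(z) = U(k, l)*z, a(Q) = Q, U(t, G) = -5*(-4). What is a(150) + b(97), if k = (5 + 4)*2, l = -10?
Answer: 2090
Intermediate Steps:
k = 18 (k = 9*2 = 18)
U(t, G) = 20
b(z) = 20*z
a(150) + b(97) = 150 + 20*97 = 150 + 1940 = 2090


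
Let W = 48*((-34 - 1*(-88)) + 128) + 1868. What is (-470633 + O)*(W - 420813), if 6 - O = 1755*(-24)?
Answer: 175777427963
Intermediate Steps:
O = 42126 (O = 6 - 1755*(-24) = 6 - 1*(-42120) = 6 + 42120 = 42126)
W = 10604 (W = 48*((-34 + 88) + 128) + 1868 = 48*(54 + 128) + 1868 = 48*182 + 1868 = 8736 + 1868 = 10604)
(-470633 + O)*(W - 420813) = (-470633 + 42126)*(10604 - 420813) = -428507*(-410209) = 175777427963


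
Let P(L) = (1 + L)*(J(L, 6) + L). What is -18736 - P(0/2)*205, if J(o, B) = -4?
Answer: -17916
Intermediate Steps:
P(L) = (1 + L)*(-4 + L)
-18736 - P(0/2)*205 = -18736 - (-4 + (0/2)² - 0/2)*205 = -18736 - (-4 + (0*(½))² - 0/2)*205 = -18736 - (-4 + 0² - 3*0)*205 = -18736 - (-4 + 0 + 0)*205 = -18736 - (-4)*205 = -18736 - 1*(-820) = -18736 + 820 = -17916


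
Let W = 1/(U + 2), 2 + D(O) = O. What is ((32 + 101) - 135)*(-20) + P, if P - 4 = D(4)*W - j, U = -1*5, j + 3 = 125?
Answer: -236/3 ≈ -78.667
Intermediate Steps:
j = 122 (j = -3 + 125 = 122)
U = -5
D(O) = -2 + O
W = -1/3 (W = 1/(-5 + 2) = 1/(-3) = -1/3 ≈ -0.33333)
P = -356/3 (P = 4 + ((-2 + 4)*(-1/3) - 1*122) = 4 + (2*(-1/3) - 122) = 4 + (-2/3 - 122) = 4 - 368/3 = -356/3 ≈ -118.67)
((32 + 101) - 135)*(-20) + P = ((32 + 101) - 135)*(-20) - 356/3 = (133 - 135)*(-20) - 356/3 = -2*(-20) - 356/3 = 40 - 356/3 = -236/3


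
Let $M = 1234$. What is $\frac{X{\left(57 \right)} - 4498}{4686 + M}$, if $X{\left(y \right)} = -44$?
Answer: $- \frac{2271}{2960} \approx -0.76723$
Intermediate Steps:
$\frac{X{\left(57 \right)} - 4498}{4686 + M} = \frac{-44 - 4498}{4686 + 1234} = - \frac{4542}{5920} = \left(-4542\right) \frac{1}{5920} = - \frac{2271}{2960}$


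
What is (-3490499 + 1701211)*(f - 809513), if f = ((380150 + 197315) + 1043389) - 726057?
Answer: -152597637792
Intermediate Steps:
f = 894797 (f = (577465 + 1043389) - 726057 = 1620854 - 726057 = 894797)
(-3490499 + 1701211)*(f - 809513) = (-3490499 + 1701211)*(894797 - 809513) = -1789288*85284 = -152597637792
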